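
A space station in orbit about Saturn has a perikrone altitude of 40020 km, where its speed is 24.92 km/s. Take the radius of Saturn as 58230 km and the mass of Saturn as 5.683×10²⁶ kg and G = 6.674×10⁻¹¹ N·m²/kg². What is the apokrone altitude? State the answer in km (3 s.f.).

apokrone altitude ≈ 3.46×10⁵ km

μ = GM = 6.674×10⁻¹¹ × 5.683×10²⁶ = 3.793×10¹⁶ m³/s².
r_p = 58230 + 40020 = 98250 km = 9.825×10⁷ m.
Specific energy ε = v²/2 − μ/r = -7.554×10⁷ J/kg, so a = −μ/(2ε) = 2.511×10⁸ m.
The apsides satisfy r_p + r_a = 2a, so the apokrone radius is 2a − r_p = 4.039×10⁸ m = 4.0387×10⁵ km.
Apokrone altitude = 4.0387×10⁵ − 58230 = 3.4564×10⁵ km.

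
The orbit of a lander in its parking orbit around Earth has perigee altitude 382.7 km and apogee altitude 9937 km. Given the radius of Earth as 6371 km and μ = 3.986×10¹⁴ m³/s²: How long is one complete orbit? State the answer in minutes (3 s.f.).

r_p = 6371 + 382.7 = 6753.7 km = 6.7537×10⁶ m.
r_a = 6371 + 9937 = 16308 km = 1.6308×10⁷ m.
Semi-major axis a = (r_p + r_a)/2 = (6753.7 + 16308)/2 = 11531 km = 1.153×10⁷ m.
By Kepler's third law T = 2π√(a³/μ) = 2π × 1.961×10³ = 1.232×10⁴ s.
= 205.4 minutes.

T ≈ 205 minutes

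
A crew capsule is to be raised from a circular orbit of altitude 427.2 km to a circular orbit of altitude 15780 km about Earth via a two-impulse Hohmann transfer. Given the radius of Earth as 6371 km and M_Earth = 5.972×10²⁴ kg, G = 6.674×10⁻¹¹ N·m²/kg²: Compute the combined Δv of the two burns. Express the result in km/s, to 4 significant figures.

μ = GM = 6.674×10⁻¹¹ × 5.972×10²⁴ = 3.986×10¹⁴ m³/s².
r₁ = 6371 + 427.2 = 6798.2 km = 6.7982×10⁶ m.
r₂ = 6371 + 15780 = 22151 km = 2.2151×10⁷ m.
Transfer ellipse a_t = (r₁ + r₂)/2 = 1.447×10⁷ m.
At r₁: circular v_c1 = √(μ/r₁) = 7657 m/s; transfer-perigee v_p = √[μ(2/r₁ − 1/a_t)] = 9472 m/s.
Δv₁ = v_p − v_c1 = 1815 m/s.
At r₂: circular v_c2 = √(μ/r₂) = 4242 m/s; transfer-apogee v_a = √[μ(2/r₂ − 1/a_t)] = 2907 m/s.
Δv₂ = v_c2 − v_a = 1335 m/s.
Total Δv = Δv₁ + Δv₂ = 3150 m/s = 3.150 km/s.

Δv_total ≈ 3.150 km/s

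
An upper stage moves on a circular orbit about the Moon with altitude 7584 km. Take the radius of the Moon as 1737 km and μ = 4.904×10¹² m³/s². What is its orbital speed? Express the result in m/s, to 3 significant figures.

r = 1737 + 7584 = 9321.0 km = 9.3210×10⁶ m.
For a circular orbit v = √(μ/r) = √(4.904×10¹² / 9.321×10⁶) = √(5.261×10⁵) = 725.3 m/s.

v ≈ 725 m/s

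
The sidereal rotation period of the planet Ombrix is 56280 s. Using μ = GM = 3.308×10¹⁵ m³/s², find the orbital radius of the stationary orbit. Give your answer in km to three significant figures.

r_sync ≈ 64300 km

A synchronous orbit has period T, so by Kepler's third law a = (μT²/4π²)^(1/3).
μT²/4π² = 3.308×10¹⁵ × (5.628×10⁴)² / 39.48 = 2.654×10²³ m³.
a = 6.426×10⁷ m = 64265 km.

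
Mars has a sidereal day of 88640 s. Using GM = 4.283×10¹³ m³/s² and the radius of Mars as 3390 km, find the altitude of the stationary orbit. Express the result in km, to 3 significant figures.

A synchronous orbit has period T, so by Kepler's third law a = (μT²/4π²)^(1/3).
μT²/4π² = 4.283×10¹³ × (8.864×10⁴)² / 39.48 = 8.524×10²¹ m³.
a = 2.043×10⁷ m = 20428 km.
Altitude h = a − R = 20428 − 3390 = 17038 km.

h_sync ≈ 17000 km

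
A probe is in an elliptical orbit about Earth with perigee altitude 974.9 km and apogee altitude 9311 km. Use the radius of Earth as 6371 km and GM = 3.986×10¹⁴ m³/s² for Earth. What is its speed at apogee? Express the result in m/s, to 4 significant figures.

v ≈ 4027 m/s

r_p = 6371 + 974.9 = 7345.9 km = 7.3459×10⁶ m.
r_a = 6371 + 9311 = 15682 km = 1.5682×10⁷ m.
Semi-major axis a = (r_p + r_a)/2 = 11514 km = 1.151×10⁷ m.
Vis-viva: v² = μ(2/r − 1/a) = 3.986×10¹⁴ × (1.275×10⁻⁷ − 8.685×10⁻⁸) = 1.622×10⁷ m²/s².
v = 4027 m/s.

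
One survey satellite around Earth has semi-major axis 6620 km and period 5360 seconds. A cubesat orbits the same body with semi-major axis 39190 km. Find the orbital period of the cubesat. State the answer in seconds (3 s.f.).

T₂ ≈ 77200 seconds

Kepler's third law: T² ∝ a³, so T₂ = T₁ (a₂/a₁)^(3/2).
a₂/a₁ = 5.920, (a₂/a₁)^(3/2) = 14.40.
T₂ = 5360 × 14.40 = 77200 seconds.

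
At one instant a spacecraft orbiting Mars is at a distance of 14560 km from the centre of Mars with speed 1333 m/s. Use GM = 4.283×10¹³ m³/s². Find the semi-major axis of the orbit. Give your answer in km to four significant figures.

a ≈ 10430 km

r = 1.456×10⁷ m.
Vis-viva rearranged: 1/a = 2/r − v²/μ = 1.374×10⁻⁷ − 4.149×10⁻⁸ = 9.588×10⁻⁸ m⁻¹.
a = 1.043×10⁷ m = 10430 km.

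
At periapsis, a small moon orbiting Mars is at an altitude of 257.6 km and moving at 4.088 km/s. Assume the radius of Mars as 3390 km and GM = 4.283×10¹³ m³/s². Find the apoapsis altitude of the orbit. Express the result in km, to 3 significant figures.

r_p = 3390 + 257.6 = 3647.6 km = 3.648×10⁶ m.
Specific energy ε = v²/2 − μ/r = -3.386×10⁶ J/kg, so a = −μ/(2ε) = 6.324×10⁶ m.
The apsides satisfy r_p + r_a = 2a, so the apoapsis radius is 2a − r_p = 9.001×10⁶ m = 9001.2 km.
Apoapsis altitude = 9001.2 − 3390 = 5611.2 km.

apoapsis altitude ≈ 5610 km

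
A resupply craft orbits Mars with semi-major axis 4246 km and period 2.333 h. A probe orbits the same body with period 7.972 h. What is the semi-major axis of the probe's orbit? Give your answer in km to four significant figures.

a₂ ≈ 9633 km

Kepler's third law: a³ ∝ T², so a₂ = a₁ (T₂/T₁)^(2/3).
T₂/T₁ = 3.417, (T₂/T₁)^(2/3) = 2.269.
a₂ = 4246 × 2.269 = 9633 km.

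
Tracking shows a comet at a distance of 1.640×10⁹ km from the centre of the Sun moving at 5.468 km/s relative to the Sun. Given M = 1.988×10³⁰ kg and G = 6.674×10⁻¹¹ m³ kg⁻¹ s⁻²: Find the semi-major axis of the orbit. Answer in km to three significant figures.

μ = GM = 6.674×10⁻¹¹ × 1.988×10³⁰ = 1.327×10²⁰ m³/s².
r = 1.640×10¹² m.
Specific orbital energy ε = v²/2 − μ/r = (5468)²/2 − 1.327×10²⁰/1.640×10¹² = -6.595×10⁷ J/kg.
Since ε = −μ/(2a), a = −μ/(2ε) = 1.006×10¹² m = 1.0059×10⁹ km.

a ≈ 1.01×10⁹ km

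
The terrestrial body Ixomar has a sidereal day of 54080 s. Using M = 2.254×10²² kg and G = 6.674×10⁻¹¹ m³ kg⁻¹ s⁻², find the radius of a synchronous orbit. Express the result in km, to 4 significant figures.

r_sync ≈ 4812 km

μ = GM = 6.674×10⁻¹¹ × 2.254×10²² = 1.504×10¹² m³/s².
A synchronous orbit has period T, so by Kepler's third law a = (μT²/4π²)^(1/3).
μT²/4π² = 1.504×10¹² × (5.408×10⁴)² / 39.48 = 1.114×10²⁰ m³.
a = 4.812×10⁶ m = 4812.3 km.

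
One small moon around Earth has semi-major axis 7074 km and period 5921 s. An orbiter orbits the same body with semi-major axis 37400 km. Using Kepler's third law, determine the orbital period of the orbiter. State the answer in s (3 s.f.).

Kepler's third law: T² ∝ a³, so T₂ = T₁ (a₂/a₁)^(3/2).
a₂/a₁ = 5.287, (a₂/a₁)^(3/2) = 12.16.
T₂ = 5921 × 12.16 = 71980 s.

T₂ ≈ 72000 s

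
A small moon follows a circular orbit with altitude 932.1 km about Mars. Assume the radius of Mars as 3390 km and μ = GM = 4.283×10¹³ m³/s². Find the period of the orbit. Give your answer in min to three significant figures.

r = 3390 + 932.1 = 4322.1 km = 4.3221×10⁶ m.
Kepler's third law: T = 2π√(r³/μ) = 2π√((4.322×10⁶)³ / 4.283×10¹³).
r³/μ = 1.885×10⁶ s², so T = 2π × 1.373×10³ = 8.627×10³ s.
Converting: 8.627×10³ s ÷ 60.00 = 143.8 min.

T ≈ 144 min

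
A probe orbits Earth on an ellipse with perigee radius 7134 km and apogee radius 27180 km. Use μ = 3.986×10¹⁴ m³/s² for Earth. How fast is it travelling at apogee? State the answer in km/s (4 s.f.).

Semi-major axis a = (r_p + r_a)/2 = 17157 km = 1.716×10⁷ m.
Vis-viva: v² = μ(2/r − 1/a) = 3.986×10¹⁴ × (7.358×10⁻⁸ − 5.829×10⁻⁸) = 6.098×10⁶ m²/s².
v = 2469 m/s = 2.469 km/s.

v ≈ 2.469 km/s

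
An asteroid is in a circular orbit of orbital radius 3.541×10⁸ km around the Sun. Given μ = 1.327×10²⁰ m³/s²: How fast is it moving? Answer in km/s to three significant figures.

r = 3.541×10⁸ km = 3.541×10¹¹ m.
For a circular orbit v = √(μ/r) = √(1.327×10²⁰ / 3.541×10¹¹) = √(3.748×10⁸) = 19360 m/s.
That is 19.36 km/s.

v ≈ 19.4 km/s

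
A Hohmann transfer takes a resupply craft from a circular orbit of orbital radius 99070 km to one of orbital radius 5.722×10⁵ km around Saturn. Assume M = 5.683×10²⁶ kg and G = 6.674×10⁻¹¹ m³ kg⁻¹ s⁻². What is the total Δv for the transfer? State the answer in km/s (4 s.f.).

μ = GM = 6.674×10⁻¹¹ × 5.683×10²⁶ = 3.793×10¹⁶ m³/s².
r₁ = 99070 km = 9.907×10⁷ m.
r₂ = 5.722×10⁵ km = 5.722×10⁸ m.
Transfer ellipse a_t = (r₁ + r₂)/2 = 3.356×10⁸ m.
At r₁: circular v_c1 = √(μ/r₁) = 19570 m/s; transfer-perikrone v_p = √[μ(2/r₁ − 1/a_t)] = 25550 m/s.
Δv₁ = v_p − v_c1 = 5981 m/s.
At r₂: circular v_c2 = √(μ/r₂) = 8142 m/s; transfer-apokrone v_a = √[μ(2/r₂ − 1/a_t)] = 4423 m/s.
Δv₂ = v_c2 − v_a = 3718 m/s.
Total Δv = Δv₁ + Δv₂ = 9700 m/s = 9.700 km/s.

Δv_total ≈ 9.700 km/s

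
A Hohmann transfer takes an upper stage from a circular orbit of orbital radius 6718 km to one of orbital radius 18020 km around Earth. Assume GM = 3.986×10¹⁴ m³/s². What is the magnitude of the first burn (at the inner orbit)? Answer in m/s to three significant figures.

Δv ≈ 1590 m/s

r₁ = 6718 km = 6.718×10⁶ m.
r₂ = 18020 km = 1.802×10⁷ m.
Transfer ellipse a_t = (r₁ + r₂)/2 = 1.237×10⁷ m.
At r₁: circular v_c1 = √(μ/r₁) = 7703 m/s; transfer-perigee v_p = √[μ(2/r₁ − 1/a_t)] = 9297 m/s.
Δv₁ = v_p − v_c1 = 1595 m/s.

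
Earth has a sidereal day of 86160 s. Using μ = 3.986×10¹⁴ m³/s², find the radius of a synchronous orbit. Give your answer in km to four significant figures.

A synchronous orbit has period T, so by Kepler's third law a = (μT²/4π²)^(1/3).
μT²/4π² = 3.986×10¹⁴ × (8.616×10⁴)² / 39.48 = 7.495×10²² m³.
a = 4.216×10⁷ m = 42163 km.

r_sync ≈ 42160 km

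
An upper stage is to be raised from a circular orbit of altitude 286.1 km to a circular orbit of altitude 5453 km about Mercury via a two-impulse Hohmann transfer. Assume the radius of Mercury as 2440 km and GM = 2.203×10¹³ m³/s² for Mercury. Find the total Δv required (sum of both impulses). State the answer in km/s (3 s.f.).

r₁ = 2440 + 286.1 = 2726.1 km = 2.7261×10⁶ m.
r₂ = 2440 + 5453 = 7893.0 km = 7.8930×10⁶ m.
Transfer ellipse a_t = (r₁ + r₂)/2 = 5.310×10⁶ m.
At r₁: circular v_c1 = √(μ/r₁) = 2843 m/s; transfer-periherm v_p = √[μ(2/r₁ − 1/a_t)] = 3466 m/s.
Δv₁ = v_p − v_c1 = 623.3 m/s.
At r₂: circular v_c2 = √(μ/r₂) = 1671 m/s; transfer-apoherm v_a = √[μ(2/r₂ − 1/a_t)] = 1197 m/s.
Δv₂ = v_c2 − v_a = 473.6 m/s.
Total Δv = Δv₁ + Δv₂ = 1097 m/s = 1.097 km/s.

Δv_total ≈ 1.10 km/s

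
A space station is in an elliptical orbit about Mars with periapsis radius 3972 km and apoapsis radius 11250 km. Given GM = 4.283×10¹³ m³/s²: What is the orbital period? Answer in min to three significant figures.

T ≈ 336 min

Semi-major axis a = (r_p + r_a)/2 = (3972.0 + 11250)/2 = 7611.0 km = 7.611×10⁶ m.
By Kepler's third law T = 2π√(a³/μ) = 2π × 3.208×10³ = 2.016×10⁴ s.
= 336.0 min.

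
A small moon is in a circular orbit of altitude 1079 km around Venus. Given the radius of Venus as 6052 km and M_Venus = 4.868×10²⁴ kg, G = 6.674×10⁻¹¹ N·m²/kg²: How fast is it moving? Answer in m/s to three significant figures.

v ≈ 6750 m/s

μ = GM = 6.674×10⁻¹¹ × 4.868×10²⁴ = 3.249×10¹⁴ m³/s².
r = 6052 + 1079 = 7131.0 km = 7.1310×10⁶ m.
For a circular orbit v = √(μ/r) = √(3.249×10¹⁴ / 7.131×10⁶) = √(4.556×10⁷) = 6750 m/s.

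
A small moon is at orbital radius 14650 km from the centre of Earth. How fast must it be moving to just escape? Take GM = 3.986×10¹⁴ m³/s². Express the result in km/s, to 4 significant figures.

v_esc ≈ 7.377 km/s

r = 14650 km = 1.465×10⁷ m.
Escape speed v_esc = √(2μ/r) = √(2 × 3.986×10¹⁴ / 1.465×10⁷) = √(5.442×10⁷) = 7377 m/s.
= 7.377 km/s.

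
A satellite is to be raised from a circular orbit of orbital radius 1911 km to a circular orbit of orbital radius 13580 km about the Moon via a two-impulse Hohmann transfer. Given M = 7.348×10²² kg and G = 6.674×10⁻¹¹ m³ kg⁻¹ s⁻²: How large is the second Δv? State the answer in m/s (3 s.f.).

μ = GM = 6.674×10⁻¹¹ × 7.348×10²² = 4.904×10¹² m³/s².
r₁ = 1911 km = 1.911×10⁶ m.
r₂ = 13580 km = 1.358×10⁷ m.
Transfer ellipse a_t = (r₁ + r₂)/2 = 7.746×10⁶ m.
At r₁: circular v_c1 = √(μ/r₁) = 1602 m/s; transfer-perilune v_p = √[μ(2/r₁ − 1/a_t)] = 2121 m/s.
At r₂: circular v_c2 = √(μ/r₂) = 600.9 m/s; transfer-apolune v_a = √[μ(2/r₂ − 1/a_t)] = 298.5 m/s.
Δv₂ = v_c2 − v_a = 302.4 m/s.

Δv ≈ 302 m/s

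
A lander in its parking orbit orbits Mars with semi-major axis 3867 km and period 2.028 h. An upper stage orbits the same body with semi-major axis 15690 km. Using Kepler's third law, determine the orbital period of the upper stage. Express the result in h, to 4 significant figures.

Kepler's third law: T² ∝ a³, so T₂ = T₁ (a₂/a₁)^(3/2).
a₂/a₁ = 4.057, (a₂/a₁)^(3/2) = 8.173.
T₂ = 2.028 × 8.173 = 16.57 h.

T₂ ≈ 16.57 h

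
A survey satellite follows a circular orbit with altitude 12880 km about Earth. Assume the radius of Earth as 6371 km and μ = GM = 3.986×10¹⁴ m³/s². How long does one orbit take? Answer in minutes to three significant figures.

r = 6371 + 12880 = 19251 km = 1.9251×10⁷ m.
Kepler's third law: T = 2π√(r³/μ) = 2π√((1.925×10⁷)³ / 3.986×10¹⁴).
r³/μ = 1.790×10⁷ s², so T = 2π × 4.231×10³ = 2.658×10⁴ s.
Converting: 2.658×10⁴ s ÷ 60.00 = 443.0 minutes.

T ≈ 443 minutes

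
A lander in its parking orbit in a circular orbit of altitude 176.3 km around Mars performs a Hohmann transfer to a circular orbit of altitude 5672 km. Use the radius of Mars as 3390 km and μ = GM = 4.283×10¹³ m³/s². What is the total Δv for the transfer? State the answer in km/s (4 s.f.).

Δv_total ≈ 1.226 km/s

r₁ = 3390 + 176.3 = 3566.3 km = 3.5663×10⁶ m.
r₂ = 3390 + 5672 = 9062.0 km = 9.0620×10⁶ m.
Transfer ellipse a_t = (r₁ + r₂)/2 = 6.314×10⁶ m.
At r₁: circular v_c1 = √(μ/r₁) = 3465 m/s; transfer-periapsis v_p = √[μ(2/r₁ − 1/a_t)] = 4152 m/s.
Δv₁ = v_p − v_c1 = 686.1 m/s.
At r₂: circular v_c2 = √(μ/r₂) = 2174 m/s; transfer-apoapsis v_a = √[μ(2/r₂ − 1/a_t)] = 1634 m/s.
Δv₂ = v_c2 − v_a = 540.2 m/s.
Total Δv = Δv₁ + Δv₂ = 1226 m/s = 1.226 km/s.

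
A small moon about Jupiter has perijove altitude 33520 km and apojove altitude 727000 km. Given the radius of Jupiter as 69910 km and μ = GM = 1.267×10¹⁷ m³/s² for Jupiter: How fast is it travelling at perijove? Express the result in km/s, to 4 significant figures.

v ≈ 46.57 km/s

r_p = 69910 + 33520 = 103430 km = 1.0343×10⁸ m.
r_a = 69910 + 727000 = 796910 km = 7.9691×10⁸ m.
Semi-major axis a = (r_p + r_a)/2 = 4.5017×10⁵ km = 4.502×10⁸ m.
Vis-viva: v² = μ(2/r − 1/a) = 1.267×10¹⁷ × (1.934×10⁻⁸ − 2.221×10⁻⁹) = 2.169×10⁹ m²/s².
v = 46570 m/s = 46.57 km/s.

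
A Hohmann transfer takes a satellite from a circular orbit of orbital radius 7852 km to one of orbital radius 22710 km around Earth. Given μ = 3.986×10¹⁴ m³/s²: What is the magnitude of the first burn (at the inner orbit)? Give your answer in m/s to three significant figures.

r₁ = 7852 km = 7.852×10⁶ m.
r₂ = 22710 km = 2.271×10⁷ m.
Transfer ellipse a_t = (r₁ + r₂)/2 = 1.528×10⁷ m.
At r₁: circular v_c1 = √(μ/r₁) = 7125 m/s; transfer-perigee v_p = √[μ(2/r₁ − 1/a_t)] = 8686 m/s.
Δv₁ = v_p − v_c1 = 1561 m/s.

Δv ≈ 1560 m/s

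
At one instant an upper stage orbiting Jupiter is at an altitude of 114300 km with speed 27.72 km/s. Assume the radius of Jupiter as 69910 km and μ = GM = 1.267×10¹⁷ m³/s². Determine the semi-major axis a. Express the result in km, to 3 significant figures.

r = 69910 + 114300 = 1.8421×10⁵ km = 1.842×10⁸ m.
Specific orbital energy ε = v²/2 − μ/r = (27720)²/2 − 1.267×10¹⁷/1.842×10⁸ = -3.036×10⁸ J/kg.
Since ε = −μ/(2a), a = −μ/(2ε) = 2.087×10⁸ m = 2.0866×10⁵ km.

a ≈ 2.09×10⁵ km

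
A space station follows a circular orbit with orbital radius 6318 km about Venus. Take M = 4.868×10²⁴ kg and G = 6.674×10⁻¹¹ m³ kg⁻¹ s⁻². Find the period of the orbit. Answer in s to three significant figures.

μ = GM = 6.674×10⁻¹¹ × 4.868×10²⁴ = 3.249×10¹⁴ m³/s².
r = 6318 km = 6.318×10⁶ m.
Kepler's third law: T = 2π√(r³/μ) = 2π√((6.318×10⁶)³ / 3.249×10¹⁴).
r³/μ = 7.763×10⁵ s², so T = 2π × 8.811×10² = 5.536×10³ s.

T ≈ 5540 s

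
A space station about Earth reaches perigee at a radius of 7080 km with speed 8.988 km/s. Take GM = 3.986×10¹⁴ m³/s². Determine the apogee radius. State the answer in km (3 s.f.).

apogee radius ≈ 18000 km

r_p = 7.080×10⁶ m.
Specific energy ε = v²/2 − μ/r = -1.591×10⁷ J/kg, so a = −μ/(2ε) = 1.253×10⁷ m.
The apsides satisfy r_p + r_a = 2a, so the apogee radius is 2a − r_p = 1.798×10⁷ m = 17978 km.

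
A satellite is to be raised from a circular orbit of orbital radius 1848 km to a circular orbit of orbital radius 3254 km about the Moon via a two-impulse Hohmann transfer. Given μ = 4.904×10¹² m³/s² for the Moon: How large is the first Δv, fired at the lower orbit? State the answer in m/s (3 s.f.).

Δv ≈ 211 m/s

r₁ = 1848 km = 1.848×10⁶ m.
r₂ = 3254 km = 3.254×10⁶ m.
Transfer ellipse a_t = (r₁ + r₂)/2 = 2.551×10⁶ m.
At r₁: circular v_c1 = √(μ/r₁) = 1629 m/s; transfer-perilune v_p = √[μ(2/r₁ − 1/a_t)] = 1840 m/s.
Δv₁ = v_p − v_c1 = 210.8 m/s.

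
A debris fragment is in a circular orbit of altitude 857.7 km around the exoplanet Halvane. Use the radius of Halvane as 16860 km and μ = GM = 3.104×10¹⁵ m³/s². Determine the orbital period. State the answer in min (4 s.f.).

r = 16860 + 857.7 = 17718 km = 1.7718×10⁷ m.
Kepler's third law: T = 2π√(r³/μ) = 2π√((1.772×10⁷)³ / 3.104×10¹⁵).
r³/μ = 1.792×10⁶ s², so T = 2π × 1.339×10³ = 8.411×10³ s.
Converting: 8.411×10³ s ÷ 60.00 = 140.2 min.

T ≈ 140.2 min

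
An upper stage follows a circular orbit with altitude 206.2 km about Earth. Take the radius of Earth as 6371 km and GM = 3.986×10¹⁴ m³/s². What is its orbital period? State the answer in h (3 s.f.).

r = 6371 + 206.2 = 6577.2 km = 6.5772×10⁶ m.
Kepler's third law: T = 2π√(r³/μ) = 2π√((6.577×10⁶)³ / 3.986×10¹⁴).
r³/μ = 7.138×10⁵ s², so T = 2π × 8.449×10² = 5.309×10³ s.
Converting: 5.309×10³ s ÷ 3600 = 1.475 h.

T ≈ 1.47 h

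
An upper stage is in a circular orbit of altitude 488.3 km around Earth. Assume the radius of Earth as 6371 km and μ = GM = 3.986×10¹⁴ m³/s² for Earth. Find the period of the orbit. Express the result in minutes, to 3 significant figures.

r = 6371 + 488.3 = 6859.3 km = 6.8593×10⁶ m.
Kepler's third law: T = 2π√(r³/μ) = 2π√((6.859×10⁶)³ / 3.986×10¹⁴).
r³/μ = 8.097×10⁵ s², so T = 2π × 8.998×10² = 5.654×10³ s.
Converting: 5.654×10³ s ÷ 60.00 = 94.23 minutes.

T ≈ 94.2 minutes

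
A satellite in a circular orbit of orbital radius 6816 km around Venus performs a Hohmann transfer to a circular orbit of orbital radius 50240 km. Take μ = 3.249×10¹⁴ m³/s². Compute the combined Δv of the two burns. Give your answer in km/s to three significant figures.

Δv_total ≈ 3.56 km/s

r₁ = 6816 km = 6.816×10⁶ m.
r₂ = 50240 km = 5.024×10⁷ m.
Transfer ellipse a_t = (r₁ + r₂)/2 = 2.853×10⁷ m.
At r₁: circular v_c1 = √(μ/r₁) = 6904 m/s; transfer-periapsis v_p = √[μ(2/r₁ − 1/a_t)] = 9162 m/s.
Δv₁ = v_p − v_c1 = 2258 m/s.
At r₂: circular v_c2 = √(μ/r₂) = 2543 m/s; transfer-apoapsis v_a = √[μ(2/r₂ − 1/a_t)] = 1243 m/s.
Δv₂ = v_c2 − v_a = 1300 m/s.
Total Δv = Δv₁ + Δv₂ = 3558 m/s = 3.558 km/s.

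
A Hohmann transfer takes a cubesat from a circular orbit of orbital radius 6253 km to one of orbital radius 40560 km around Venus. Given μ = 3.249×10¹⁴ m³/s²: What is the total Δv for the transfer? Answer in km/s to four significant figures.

Δv_total ≈ 3.648 km/s

r₁ = 6253 km = 6.253×10⁶ m.
r₂ = 40560 km = 4.056×10⁷ m.
Transfer ellipse a_t = (r₁ + r₂)/2 = 2.341×10⁷ m.
At r₁: circular v_c1 = √(μ/r₁) = 7208 m/s; transfer-periapsis v_p = √[μ(2/r₁ − 1/a_t)] = 9489 m/s.
Δv₁ = v_p − v_c1 = 2281 m/s.
At r₂: circular v_c2 = √(μ/r₂) = 2830 m/s; transfer-apoapsis v_a = √[μ(2/r₂ − 1/a_t)] = 1463 m/s.
Δv₂ = v_c2 − v_a = 1367 m/s.
Total Δv = Δv₁ + Δv₂ = 3648 m/s = 3.648 km/s.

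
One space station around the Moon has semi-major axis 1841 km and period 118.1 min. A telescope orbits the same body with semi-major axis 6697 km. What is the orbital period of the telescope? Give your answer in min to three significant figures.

Kepler's third law: T² ∝ a³, so T₂ = T₁ (a₂/a₁)^(3/2).
a₂/a₁ = 3.638, (a₂/a₁)^(3/2) = 6.938.
T₂ = 118.1 × 6.938 = 819.4 min.

T₂ ≈ 819 min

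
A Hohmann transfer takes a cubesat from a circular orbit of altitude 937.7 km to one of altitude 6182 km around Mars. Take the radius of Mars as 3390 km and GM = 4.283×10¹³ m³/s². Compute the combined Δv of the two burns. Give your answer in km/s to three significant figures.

Δv_total ≈ 0.992 km/s

r₁ = 3390 + 937.7 = 4327.7 km = 4.3277×10⁶ m.
r₂ = 3390 + 6182 = 9572.0 km = 9.5720×10⁶ m.
Transfer ellipse a_t = (r₁ + r₂)/2 = 6.950×10⁶ m.
At r₁: circular v_c1 = √(μ/r₁) = 3146 m/s; transfer-periapsis v_p = √[μ(2/r₁ − 1/a_t)] = 3692 m/s.
Δv₁ = v_p − v_c1 = 546.1 m/s.
At r₂: circular v_c2 = √(μ/r₂) = 2115 m/s; transfer-apoapsis v_a = √[μ(2/r₂ − 1/a_t)] = 1669 m/s.
Δv₂ = v_c2 − v_a = 446.1 m/s.
Total Δv = Δv₁ + Δv₂ = 992.2 m/s = 0.9922 km/s.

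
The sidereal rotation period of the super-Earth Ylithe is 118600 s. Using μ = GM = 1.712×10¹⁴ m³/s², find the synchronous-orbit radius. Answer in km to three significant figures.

r_sync ≈ 39400 km

A synchronous orbit has period T, so by Kepler's third law a = (μT²/4π²)^(1/3).
μT²/4π² = 1.712×10¹⁴ × (1.186×10⁵)² / 39.48 = 6.100×10²² m³.
a = 3.936×10⁷ m = 39364 km.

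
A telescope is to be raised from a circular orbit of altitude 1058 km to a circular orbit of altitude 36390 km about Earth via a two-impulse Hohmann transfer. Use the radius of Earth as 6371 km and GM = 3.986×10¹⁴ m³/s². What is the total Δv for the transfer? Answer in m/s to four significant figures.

Δv_total ≈ 3629 m/s

r₁ = 6371 + 1058 = 7429.0 km = 7.4290×10⁶ m.
r₂ = 6371 + 36390 = 42761 km = 4.2761×10⁷ m.
Transfer ellipse a_t = (r₁ + r₂)/2 = 2.510×10⁷ m.
At r₁: circular v_c1 = √(μ/r₁) = 7325 m/s; transfer-perigee v_p = √[μ(2/r₁ − 1/a_t)] = 9562 m/s.
Δv₁ = v_p − v_c1 = 2237 m/s.
At r₂: circular v_c2 = √(μ/r₂) = 3053 m/s; transfer-apogee v_a = √[μ(2/r₂ − 1/a_t)] = 1661 m/s.
Δv₂ = v_c2 − v_a = 1392 m/s.
Total Δv = Δv₁ + Δv₂ = 3629 m/s.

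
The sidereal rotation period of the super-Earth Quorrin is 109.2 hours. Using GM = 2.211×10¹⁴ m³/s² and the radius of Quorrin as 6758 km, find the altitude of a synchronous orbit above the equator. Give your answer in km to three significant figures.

T = 109.2 hours = 3.931×10⁵ s.
A synchronous orbit has period T, so by Kepler's third law a = (μT²/4π²)^(1/3).
μT²/4π² = 2.211×10¹⁴ × (3.931×10⁵)² / 39.48 = 8.655×10²³ m³.
a = 9.530×10⁷ m = 95300 km.
Altitude h = a − R = 95300 − 6758 = 88542 km.

h_sync ≈ 88500 km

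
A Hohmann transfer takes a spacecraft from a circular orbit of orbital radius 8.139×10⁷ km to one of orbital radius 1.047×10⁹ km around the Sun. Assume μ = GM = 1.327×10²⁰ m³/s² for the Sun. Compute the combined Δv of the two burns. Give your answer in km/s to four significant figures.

Δv_total ≈ 21.61 km/s

r₁ = 8.139×10⁷ km = 8.139×10¹⁰ m.
r₂ = 1.047×10⁹ km = 1.047×10¹² m.
Transfer ellipse a_t = (r₁ + r₂)/2 = 5.642×10¹¹ m.
At r₁: circular v_c1 = √(μ/r₁) = 40380 m/s; transfer-perihelion v_p = √[μ(2/r₁ − 1/a_t)] = 55010 m/s.
Δv₁ = v_p − v_c1 = 14630 m/s.
At r₂: circular v_c2 = √(μ/r₂) = 11260 m/s; transfer-aphelion v_a = √[μ(2/r₂ − 1/a_t)] = 4276 m/s.
Δv₂ = v_c2 − v_a = 6982 m/s.
Total Δv = Δv₁ + Δv₂ = 21610 m/s = 21.61 km/s.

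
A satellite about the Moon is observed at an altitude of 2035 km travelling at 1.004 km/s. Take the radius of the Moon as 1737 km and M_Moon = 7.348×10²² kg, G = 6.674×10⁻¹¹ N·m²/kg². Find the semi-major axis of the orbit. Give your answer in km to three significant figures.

μ = GM = 6.674×10⁻¹¹ × 7.348×10²² = 4.904×10¹² m³/s².
r = 1737 + 2035 = 3772.0 km = 3.772×10⁶ m.
Vis-viva rearranged: 1/a = 2/r − v²/μ = 5.302×10⁻⁷ − 2.055×10⁻⁷ = 3.247×10⁻⁷ m⁻¹.
a = 3.080×10⁶ m = 3080.0 km.

a ≈ 3080 km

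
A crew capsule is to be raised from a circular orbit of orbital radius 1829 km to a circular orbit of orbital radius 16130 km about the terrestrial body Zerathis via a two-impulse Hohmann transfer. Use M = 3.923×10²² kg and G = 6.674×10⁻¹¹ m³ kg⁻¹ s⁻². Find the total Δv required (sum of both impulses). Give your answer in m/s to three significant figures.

μ = GM = 6.674×10⁻¹¹ × 3.923×10²² = 2.618×10¹² m³/s².
r₁ = 1829 km = 1.829×10⁶ m.
r₂ = 16130 km = 1.613×10⁷ m.
Transfer ellipse a_t = (r₁ + r₂)/2 = 8.980×10⁶ m.
At r₁: circular v_c1 = √(μ/r₁) = 1196 m/s; transfer-periapsis v_p = √[μ(2/r₁ − 1/a_t)] = 1604 m/s.
Δv₁ = v_p − v_c1 = 407.1 m/s.
At r₂: circular v_c2 = √(μ/r₂) = 402.9 m/s; transfer-apoapsis v_a = √[μ(2/r₂ − 1/a_t)] = 181.8 m/s.
Δv₂ = v_c2 − v_a = 221.1 m/s.
Total Δv = Δv₁ + Δv₂ = 628.2 m/s.

Δv_total ≈ 628 m/s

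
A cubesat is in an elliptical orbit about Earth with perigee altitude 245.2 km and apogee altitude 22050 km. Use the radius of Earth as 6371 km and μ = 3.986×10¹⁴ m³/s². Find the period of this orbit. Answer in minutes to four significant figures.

r_p = 6371 + 245.2 = 6616.2 km = 6.6162×10⁶ m.
r_a = 6371 + 22050 = 28421 km = 2.8421×10⁷ m.
Semi-major axis a = (r_p + r_a)/2 = (6616.2 + 28421)/2 = 17519 km = 1.752×10⁷ m.
By Kepler's third law T = 2π√(a³/μ) = 2π × 3.673×10³ = 2.308×10⁴ s.
= 384.6 minutes.

T ≈ 384.6 minutes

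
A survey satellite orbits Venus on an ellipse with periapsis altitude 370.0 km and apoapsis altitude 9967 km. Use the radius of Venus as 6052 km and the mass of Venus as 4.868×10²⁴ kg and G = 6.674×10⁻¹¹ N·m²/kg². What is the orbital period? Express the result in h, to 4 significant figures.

T ≈ 3.639 h

μ = GM = 6.674×10⁻¹¹ × 4.868×10²⁴ = 3.249×10¹⁴ m³/s².
r_p = 6052 + 370.0 = 6422.0 km = 6.4220×10⁶ m.
r_a = 6052 + 9967 = 16019 km = 1.6019×10⁷ m.
Semi-major axis a = (r_p + r_a)/2 = (6422.0 + 16019)/2 = 11220 km = 1.122×10⁷ m.
By Kepler's third law T = 2π√(a³/μ) = 2π × 2.085×10³ = 1.310×10⁴ s.
= 3.639 h.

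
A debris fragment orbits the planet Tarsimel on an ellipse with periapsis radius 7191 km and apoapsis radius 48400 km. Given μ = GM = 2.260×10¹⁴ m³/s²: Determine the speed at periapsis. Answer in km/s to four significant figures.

v ≈ 7.398 km/s

Semi-major axis a = (r_p + r_a)/2 = 27796 km = 2.780×10⁷ m.
Vis-viva: v² = μ(2/r − 1/a) = 2.260×10¹⁴ × (2.781×10⁻⁷ − 3.598×10⁻⁸) = 5.473×10⁷ m²/s².
v = 7398 m/s = 7.398 km/s.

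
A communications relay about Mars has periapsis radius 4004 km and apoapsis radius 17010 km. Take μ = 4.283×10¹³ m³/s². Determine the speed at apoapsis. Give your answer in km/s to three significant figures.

v ≈ 0.98 km/s

Semi-major axis a = (r_p + r_a)/2 = 10507 km = 1.051×10⁷ m.
Vis-viva: v² = μ(2/r − 1/a) = 4.283×10¹³ × (1.176×10⁻⁷ − 9.517×10⁻⁸) = 9.595×10⁵ m²/s².
v = 979.6 m/s = 0.9796 km/s.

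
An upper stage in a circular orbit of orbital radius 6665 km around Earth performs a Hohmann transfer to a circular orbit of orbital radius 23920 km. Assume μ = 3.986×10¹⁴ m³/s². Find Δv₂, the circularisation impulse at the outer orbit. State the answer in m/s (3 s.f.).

r₁ = 6665 km = 6.665×10⁶ m.
r₂ = 23920 km = 2.392×10⁷ m.
Transfer ellipse a_t = (r₁ + r₂)/2 = 1.529×10⁷ m.
At r₁: circular v_c1 = √(μ/r₁) = 7733 m/s; transfer-perigee v_p = √[μ(2/r₁ − 1/a_t)] = 9672 m/s.
At r₂: circular v_c2 = √(μ/r₂) = 4082 m/s; transfer-apogee v_a = √[μ(2/r₂ − 1/a_t)] = 2695 m/s.
Δv₂ = v_c2 − v_a = 1387 m/s.

Δv ≈ 1390 m/s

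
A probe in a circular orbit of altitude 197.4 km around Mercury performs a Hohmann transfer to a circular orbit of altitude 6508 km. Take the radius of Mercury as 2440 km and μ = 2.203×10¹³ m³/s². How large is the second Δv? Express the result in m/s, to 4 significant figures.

r₁ = 2440 + 197.4 = 2637.4 km = 2.6374×10⁶ m.
r₂ = 2440 + 6508 = 8948.0 km = 8.9480×10⁶ m.
Transfer ellipse a_t = (r₁ + r₂)/2 = 5.793×10⁶ m.
At r₁: circular v_c1 = √(μ/r₁) = 2890 m/s; transfer-periherm v_p = √[μ(2/r₁ − 1/a_t)] = 3592 m/s.
At r₂: circular v_c2 = √(μ/r₂) = 1569 m/s; transfer-apoherm v_a = √[μ(2/r₂ − 1/a_t)] = 1059 m/s.
Δv₂ = v_c2 − v_a = 510.3 m/s.

Δv ≈ 510.3 m/s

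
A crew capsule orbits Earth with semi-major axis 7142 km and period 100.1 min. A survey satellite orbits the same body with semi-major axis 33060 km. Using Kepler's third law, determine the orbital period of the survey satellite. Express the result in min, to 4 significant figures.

T₂ ≈ 996.9 min

Kepler's third law: T² ∝ a³, so T₂ = T₁ (a₂/a₁)^(3/2).
a₂/a₁ = 4.629, (a₂/a₁)^(3/2) = 9.959.
T₂ = 100.1 × 9.959 = 996.9 min.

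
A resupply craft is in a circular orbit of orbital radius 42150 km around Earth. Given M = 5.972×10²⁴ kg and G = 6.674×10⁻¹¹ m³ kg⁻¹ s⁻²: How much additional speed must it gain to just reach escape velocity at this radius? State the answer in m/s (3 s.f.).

μ = GM = 6.674×10⁻¹¹ × 5.972×10²⁴ = 3.986×10¹⁴ m³/s².
r = 42150 km = 4.215×10⁷ m.
Circular speed v_c = √(μ/r) = 3075 m/s.
Escape speed v_esc = √(2μ/r) = √2 × v_c = 4349 m/s.
Δv = v_esc − v_c = 1274 m/s.

Δv ≈ 1270 m/s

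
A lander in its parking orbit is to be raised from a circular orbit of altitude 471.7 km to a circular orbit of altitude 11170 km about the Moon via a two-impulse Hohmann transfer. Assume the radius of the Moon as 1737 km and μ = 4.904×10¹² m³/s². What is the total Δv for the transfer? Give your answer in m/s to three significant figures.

Δv_total ≈ 740 m/s

r₁ = 1737 + 471.7 = 2208.7 km = 2.2087×10⁶ m.
r₂ = 1737 + 11170 = 12907 km = 1.2907×10⁷ m.
Transfer ellipse a_t = (r₁ + r₂)/2 = 7.558×10⁶ m.
At r₁: circular v_c1 = √(μ/r₁) = 1490 m/s; transfer-perilune v_p = √[μ(2/r₁ − 1/a_t)] = 1947 m/s.
Δv₁ = v_p − v_c1 = 457.2 m/s.
At r₂: circular v_c2 = √(μ/r₂) = 616.4 m/s; transfer-apolune v_a = √[μ(2/r₂ − 1/a_t)] = 333.2 m/s.
Δv₂ = v_c2 − v_a = 283.2 m/s.
Total Δv = Δv₁ + Δv₂ = 740.4 m/s.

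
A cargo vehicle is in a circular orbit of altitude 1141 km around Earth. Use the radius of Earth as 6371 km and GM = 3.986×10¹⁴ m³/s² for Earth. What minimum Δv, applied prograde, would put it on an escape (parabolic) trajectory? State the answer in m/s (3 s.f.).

Δv ≈ 3020 m/s

r = 6371 + 1141 = 7512.0 km = 7.5120×10⁶ m.
Circular speed v_c = √(μ/r) = 7284 m/s.
Escape speed v_esc = √(2μ/r) = √2 × v_c = 10300 m/s.
Δv = v_esc − v_c = 3017 m/s.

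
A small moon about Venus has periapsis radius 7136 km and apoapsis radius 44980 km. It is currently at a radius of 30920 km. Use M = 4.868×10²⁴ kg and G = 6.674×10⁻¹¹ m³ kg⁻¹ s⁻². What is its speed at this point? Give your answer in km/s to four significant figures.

μ = GM = 6.674×10⁻¹¹ × 4.868×10²⁴ = 3.249×10¹⁴ m³/s².
Semi-major axis a = (r_p + r_a)/2 = 26058 km = 2.606×10⁷ m.
Vis-viva: v² = μ(2/r − 1/a) = 3.249×10¹⁴ × (6.468×10⁻⁸ − 3.838×10⁻⁸) = 8.547×10⁶ m²/s².
v = 2924 m/s = 2.924 km/s.

v ≈ 2.924 km/s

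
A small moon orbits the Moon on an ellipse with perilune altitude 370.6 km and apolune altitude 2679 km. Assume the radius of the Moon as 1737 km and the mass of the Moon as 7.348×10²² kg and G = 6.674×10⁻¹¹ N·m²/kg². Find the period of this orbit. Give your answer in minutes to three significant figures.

T ≈ 279 minutes

μ = GM = 6.674×10⁻¹¹ × 7.348×10²² = 4.904×10¹² m³/s².
r_p = 1737 + 370.6 = 2107.6 km = 2.1076×10⁶ m.
r_a = 1737 + 2679 = 4416.0 km = 4.4160×10⁶ m.
Semi-major axis a = (r_p + r_a)/2 = (2107.6 + 4416.0)/2 = 3261.8 km = 3.262×10⁶ m.
By Kepler's third law T = 2π√(a³/μ) = 2π × 2.660×10³ = 1.671×10⁴ s.
= 278.6 minutes.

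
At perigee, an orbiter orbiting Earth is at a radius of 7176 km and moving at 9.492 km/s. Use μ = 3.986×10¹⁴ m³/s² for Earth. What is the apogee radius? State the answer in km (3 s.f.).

r_p = 7.176×10⁶ m.
Specific energy ε = v²/2 − μ/r = -1.050×10⁷ J/kg, so a = −μ/(2ε) = 1.899×10⁷ m.
The apsides satisfy r_p + r_a = 2a, so the apogee radius is 2a − r_p = 3.080×10⁷ m = 30796 km.

apogee radius ≈ 30800 km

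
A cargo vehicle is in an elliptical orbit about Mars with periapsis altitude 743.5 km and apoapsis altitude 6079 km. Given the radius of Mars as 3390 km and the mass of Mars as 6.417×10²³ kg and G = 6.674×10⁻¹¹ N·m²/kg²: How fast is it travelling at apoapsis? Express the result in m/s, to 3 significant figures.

v ≈ 1660 m/s

μ = GM = 6.674×10⁻¹¹ × 6.417×10²³ = 4.283×10¹³ m³/s².
r_p = 3390 + 743.5 = 4133.5 km = 4.1335×10⁶ m.
r_a = 3390 + 6079 = 9469.0 km = 9.4690×10⁶ m.
Semi-major axis a = (r_p + r_a)/2 = 6801.2 km = 6.801×10⁶ m.
Vis-viva: v² = μ(2/r − 1/a) = 4.283×10¹³ × (2.112×10⁻⁷ − 1.470×10⁻⁷) = 2.749×10⁶ m²/s².
v = 1658 m/s.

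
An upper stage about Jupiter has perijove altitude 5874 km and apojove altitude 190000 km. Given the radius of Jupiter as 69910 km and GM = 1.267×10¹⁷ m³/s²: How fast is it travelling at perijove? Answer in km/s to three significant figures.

v ≈ 50.9 km/s

r_p = 69910 + 5874 = 75784 km = 7.5784×10⁷ m.
r_a = 69910 + 190000 = 259910 km = 2.5991×10⁸ m.
Semi-major axis a = (r_p + r_a)/2 = 1.6785×10⁵ km = 1.678×10⁸ m.
Vis-viva: v² = μ(2/r − 1/a) = 1.267×10¹⁷ × (2.639×10⁻⁸ − 5.958×10⁻⁹) = 2.589×10⁹ m²/s².
v = 50880 m/s = 50.88 km/s.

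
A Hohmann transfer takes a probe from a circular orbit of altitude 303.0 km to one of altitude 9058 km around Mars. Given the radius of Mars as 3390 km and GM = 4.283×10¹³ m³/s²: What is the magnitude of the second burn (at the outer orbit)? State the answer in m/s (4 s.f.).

r₁ = 3390 + 303.0 = 3693.0 km = 3.6930×10⁶ m.
r₂ = 3390 + 9058 = 12448 km = 1.2448×10⁷ m.
Transfer ellipse a_t = (r₁ + r₂)/2 = 8.070×10⁶ m.
At r₁: circular v_c1 = √(μ/r₁) = 3406 m/s; transfer-periapsis v_p = √[μ(2/r₁ − 1/a_t)] = 4229 m/s.
At r₂: circular v_c2 = √(μ/r₂) = 1855 m/s; transfer-apoapsis v_a = √[μ(2/r₂ − 1/a_t)] = 1255 m/s.
Δv₂ = v_c2 − v_a = 600.1 m/s.

Δv ≈ 600.1 m/s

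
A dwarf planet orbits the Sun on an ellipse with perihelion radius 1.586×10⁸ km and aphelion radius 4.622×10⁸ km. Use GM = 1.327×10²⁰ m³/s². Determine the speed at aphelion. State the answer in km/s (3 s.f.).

v ≈ 12.1 km/s

Semi-major axis a = (r_p + r_a)/2 = 3.1040×10⁸ km = 3.104×10¹¹ m.
Vis-viva: v² = μ(2/r − 1/a) = 1.327×10²⁰ × (4.327×10⁻¹² − 3.222×10⁻¹²) = 1.467×10⁸ m²/s².
v = 12110 m/s = 12.11 km/s.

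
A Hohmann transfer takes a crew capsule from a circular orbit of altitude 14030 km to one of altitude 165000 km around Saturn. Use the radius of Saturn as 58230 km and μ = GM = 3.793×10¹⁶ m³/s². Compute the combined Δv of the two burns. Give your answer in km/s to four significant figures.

r₁ = 58230 + 14030 = 72260 km = 7.2260×10⁷ m.
r₂ = 58230 + 165000 = 223230 km = 2.2323×10⁸ m.
Transfer ellipse a_t = (r₁ + r₂)/2 = 1.477×10⁸ m.
At r₁: circular v_c1 = √(μ/r₁) = 22910 m/s; transfer-perikrone v_p = √[μ(2/r₁ − 1/a_t)] = 28160 m/s.
Δv₁ = v_p − v_c1 = 5251 m/s.
At r₂: circular v_c2 = √(μ/r₂) = 13040 m/s; transfer-apokrone v_a = √[μ(2/r₂ − 1/a_t)] = 9116 m/s.
Δv₂ = v_c2 − v_a = 3919 m/s.
Total Δv = Δv₁ + Δv₂ = 9170 m/s = 9.170 km/s.

Δv_total ≈ 9.170 km/s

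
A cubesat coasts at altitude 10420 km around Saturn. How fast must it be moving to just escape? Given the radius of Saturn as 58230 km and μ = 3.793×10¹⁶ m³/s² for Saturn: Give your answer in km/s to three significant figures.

v_esc ≈ 33.2 km/s

r = 58230 + 10420 = 68650 km = 6.8650×10⁷ m.
Escape speed v_esc = √(2μ/r) = √(2 × 3.793×10¹⁶ / 6.865×10⁷) = √(1.105×10⁹) = 33240 m/s.
= 33.24 km/s.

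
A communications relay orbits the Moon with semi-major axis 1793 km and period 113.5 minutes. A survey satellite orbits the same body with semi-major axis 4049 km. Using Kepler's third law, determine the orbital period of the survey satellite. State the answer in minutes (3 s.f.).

T₂ ≈ 385 minutes

Kepler's third law: T² ∝ a³, so T₂ = T₁ (a₂/a₁)^(3/2).
a₂/a₁ = 2.258, (a₂/a₁)^(3/2) = 3.394.
T₂ = 113.5 × 3.394 = 385.2 minutes.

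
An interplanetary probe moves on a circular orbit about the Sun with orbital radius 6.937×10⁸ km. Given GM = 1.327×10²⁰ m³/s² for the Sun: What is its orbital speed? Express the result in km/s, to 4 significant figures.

v ≈ 13.83 km/s

r = 6.937×10⁸ km = 6.937×10¹¹ m.
For a circular orbit v = √(μ/r) = √(1.327×10²⁰ / 6.937×10¹¹) = √(1.913×10⁸) = 13830 m/s.
That is 13.83 km/s.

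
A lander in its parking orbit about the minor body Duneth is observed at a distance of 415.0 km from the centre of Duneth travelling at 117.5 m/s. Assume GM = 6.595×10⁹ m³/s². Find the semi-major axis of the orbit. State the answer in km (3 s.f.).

r = 4.150×10⁵ m.
Specific orbital energy ε = v²/2 − μ/r = (117.5)²/2 − 6.595×10⁹/4.150×10⁵ = -8.988×10³ J/kg.
Since ε = −μ/(2a), a = −μ/(2ε) = 3.669×10⁵ m = 366.86 km.

a ≈ 367 km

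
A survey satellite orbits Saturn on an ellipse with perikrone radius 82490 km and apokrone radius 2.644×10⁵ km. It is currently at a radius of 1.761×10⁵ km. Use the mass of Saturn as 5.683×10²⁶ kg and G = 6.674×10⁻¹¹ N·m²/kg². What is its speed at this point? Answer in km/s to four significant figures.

v ≈ 14.56 km/s

μ = GM = 6.674×10⁻¹¹ × 5.683×10²⁶ = 3.793×10¹⁶ m³/s².
Semi-major axis a = (r_p + r_a)/2 = 1.7344×10⁵ km = 1.734×10⁸ m.
Vis-viva: v² = μ(2/r − 1/a) = 3.793×10¹⁶ × (1.136×10⁻⁸ − 5.766×10⁻⁹) = 2.121×10⁸ m²/s².
v = 14560 m/s = 14.56 km/s.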